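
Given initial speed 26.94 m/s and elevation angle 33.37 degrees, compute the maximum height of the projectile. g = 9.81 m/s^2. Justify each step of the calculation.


H = (v*sin(theta))^2 / (2*g)
vy = v*sin(theta) = 26.94 * sin(33.37 deg) = 14.8182 m/s
H = vy^2 / (2*g) = 219.5782 / (2*9.81)
H = 219.5782 / 19.62 = 11.1916 m

11.1916 m


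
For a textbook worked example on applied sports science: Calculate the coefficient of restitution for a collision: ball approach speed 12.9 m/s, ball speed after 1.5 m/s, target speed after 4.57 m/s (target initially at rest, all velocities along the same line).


e = (v2_after - v1_after) / (v1_before - v2_before)
Numerator = 4.57 - 1.5 = 3.07
Denominator = 12.9 - 0 = 12.9
e = 3.07 / 12.9 = 0.238

0.238


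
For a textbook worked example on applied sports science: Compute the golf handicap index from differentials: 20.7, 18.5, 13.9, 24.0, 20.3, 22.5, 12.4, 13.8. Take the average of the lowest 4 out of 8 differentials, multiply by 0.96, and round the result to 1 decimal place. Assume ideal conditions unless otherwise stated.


All differentials: 20.7, 18.5, 13.9, 24.0, 20.3, 22.5, 12.4, 13.8
Sorted: 12.4, 13.8, 13.9, 18.5, 20.3, 20.7, 22.5, 24.0
Best 4: 12.4, 13.8, 13.9, 18.5
Average of best = 58.6 / 4 = 14.65
Raw index = 14.65 * 0.96 = 14.064
Handicap index = round(14.064, 1) = 14.1

14.1


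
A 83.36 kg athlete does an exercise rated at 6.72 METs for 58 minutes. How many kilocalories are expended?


kcal = MET * mass * time_hr
Convert time: 58 min = 0.9667 hr
kcal = 6.72 * 83.36 * 0.9667
kcal = 541.5066 kcal

541.5066 kcal


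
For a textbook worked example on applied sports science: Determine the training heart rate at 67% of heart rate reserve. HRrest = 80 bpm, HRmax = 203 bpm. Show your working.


Target = HRrest + pct*(HRmax - HRrest)
Heart rate reserve = HRmax - HRrest = 203 - 80 = 123 bpm
Fraction = 67% = 0.67
Target = 80 + 0.67 * 123
Target = 80 + 82.41 = 162.41 bpm

162.41 bpm


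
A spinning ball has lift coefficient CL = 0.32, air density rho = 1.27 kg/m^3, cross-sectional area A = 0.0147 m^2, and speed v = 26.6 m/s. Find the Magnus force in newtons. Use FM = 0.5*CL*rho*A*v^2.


FM = 0.5 * CL * rho * A * v^2
FM = 0.5 * 0.32 * 1.27 * 0.0147 * 26.6^2
v^2 = 707.56
FM = 0.5 * 0.32 * 1.27 * 0.0147 * 707.56 = 2.1135 N

2.1135 N


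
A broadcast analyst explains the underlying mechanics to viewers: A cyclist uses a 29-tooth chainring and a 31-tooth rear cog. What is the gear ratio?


GR = front_teeth / rear_teeth
GR = 29 / 31
GR = 0.9355

0.9355


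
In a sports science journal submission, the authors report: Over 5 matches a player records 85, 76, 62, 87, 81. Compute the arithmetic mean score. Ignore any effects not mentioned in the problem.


Average = sum / n
Sum = 391
Average = 391 / 5 = 78.2

78.2


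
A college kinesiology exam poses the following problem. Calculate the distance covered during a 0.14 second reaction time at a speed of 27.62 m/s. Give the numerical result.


d = v * t
d = 27.62 * 0.14
d = 3.8668 m

3.8668 m


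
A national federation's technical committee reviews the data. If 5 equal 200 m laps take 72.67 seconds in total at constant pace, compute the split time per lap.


Split time = total_time / n_laps = 72.67 / 5
Split time = 14.534 s per lap

14.534 s


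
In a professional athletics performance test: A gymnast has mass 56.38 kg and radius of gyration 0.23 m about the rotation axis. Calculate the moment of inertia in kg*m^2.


I = m * k^2
I = 56.38 * 0.23^2
I = 56.38 * 0.0529 = 2.9825 kg*m^2

2.9825 kg*m^2


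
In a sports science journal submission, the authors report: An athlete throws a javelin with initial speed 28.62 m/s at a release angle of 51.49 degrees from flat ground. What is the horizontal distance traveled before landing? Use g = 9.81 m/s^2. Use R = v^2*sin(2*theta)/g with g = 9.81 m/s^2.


R = v^2 * sin(2*theta) / g
Convert angle to radians: theta = 51.49 deg = 0.8987 rad
sin(2*theta) = sin(1.7973) = 0.9744
R = 28.62^2 * 0.9744 / 9.81
R = 819.1044 * 0.9744 / 9.81 = 81.3634 m

81.3634 m


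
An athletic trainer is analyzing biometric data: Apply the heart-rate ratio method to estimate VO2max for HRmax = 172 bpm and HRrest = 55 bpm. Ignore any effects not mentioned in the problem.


VO2max = 15.3 * HRmax / HRrest
VO2max = 15.3 * 172 / 55
VO2max = 2631.6 / 55 = 47.8473 mL/kg/min

47.8473 mL/kg/min


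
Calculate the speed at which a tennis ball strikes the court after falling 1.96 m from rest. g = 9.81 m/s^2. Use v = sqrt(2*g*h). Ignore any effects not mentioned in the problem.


v = sqrt(2 * g * h)
v = sqrt(2 * 9.81 * 1.96)
v = sqrt(38.4552) = 6.2012 m/s

6.2012 m/s


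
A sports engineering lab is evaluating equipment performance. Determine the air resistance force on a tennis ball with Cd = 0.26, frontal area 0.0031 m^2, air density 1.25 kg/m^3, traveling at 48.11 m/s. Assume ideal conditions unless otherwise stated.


Fd = 0.5 * Cd * rho * A * v^2
Fd = 0.5 * 0.26 * 1.25 * 0.0031 * 48.11^2
v^2 = 2314.5721
Fd = 0.5 * 0.26 * 1.25 * 0.0031 * 2314.5721 = 1.166 N

1.166 N


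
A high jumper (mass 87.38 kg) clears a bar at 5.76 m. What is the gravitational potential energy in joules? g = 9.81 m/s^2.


PE = m * g * h
PE = 87.38 * 9.81 * 5.76
PE = 857.1978 * 5.76 = 4937.4593 J

4937.4593 J


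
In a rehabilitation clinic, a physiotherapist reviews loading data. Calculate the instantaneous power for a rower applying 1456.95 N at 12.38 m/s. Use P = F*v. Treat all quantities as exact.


P = F * v
P = 1456.95 * 12.38
P = 18037.041 W

18037.041 W


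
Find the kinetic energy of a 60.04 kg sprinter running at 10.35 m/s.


KE = 0.5 * m * v^2
KE = 0.5 * 60.04 * 10.35^2
KE = 0.5 * 60.04 * 107.1225 = 3215.8174 J

3215.8174 J


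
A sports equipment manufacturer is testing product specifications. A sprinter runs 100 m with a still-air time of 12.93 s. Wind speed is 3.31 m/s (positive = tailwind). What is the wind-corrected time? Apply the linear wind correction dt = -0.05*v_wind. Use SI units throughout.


dt = -0.05 * v_wind = -0.05 * 3.31 = -0.1655 s
t_corrected = t_still + dt = 12.93 + (-0.1655)
t_corrected = 12.7645 s

12.7645 s


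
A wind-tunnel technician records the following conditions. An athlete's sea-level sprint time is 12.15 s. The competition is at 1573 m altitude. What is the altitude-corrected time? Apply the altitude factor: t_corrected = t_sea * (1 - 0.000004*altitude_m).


Correction factor = 1 - 0.000004 * 1573 = 0.993708
t_corrected = t_sea * factor = 12.15 * 0.993708
t_corrected = 12.0736 s

12.0736 s


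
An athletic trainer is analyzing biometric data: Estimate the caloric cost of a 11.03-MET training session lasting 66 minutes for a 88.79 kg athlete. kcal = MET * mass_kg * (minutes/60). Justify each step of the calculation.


kcal = MET * mass * time_hr
Convert time: 66 min = 1.1 hr
kcal = 11.03 * 88.79 * 1.1
kcal = 1077.2891 kcal

1077.2891 kcal


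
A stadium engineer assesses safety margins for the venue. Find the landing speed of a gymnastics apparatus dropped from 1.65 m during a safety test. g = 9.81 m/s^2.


v = sqrt(2 * g * h)
v = sqrt(2 * 9.81 * 1.65)
v = sqrt(32.373) = 5.6897 m/s

5.6897 m/s


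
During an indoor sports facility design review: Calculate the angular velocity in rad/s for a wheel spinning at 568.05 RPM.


omega = RPM * 2 * pi / 60
omega = 568.05 * 2 * 3.14159 / 60
omega = 3569.1634 / 60 = 59.4861 rad/s

59.4861 rad/s


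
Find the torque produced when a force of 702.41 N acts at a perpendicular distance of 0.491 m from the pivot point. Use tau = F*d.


tau = F * d
tau = 702.41 * 0.491
tau = 344.8833 N*m

344.8833 N*m


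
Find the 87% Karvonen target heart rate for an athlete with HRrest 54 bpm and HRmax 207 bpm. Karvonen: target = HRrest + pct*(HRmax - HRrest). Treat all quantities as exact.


Target = HRrest + pct*(HRmax - HRrest)
Heart rate reserve = HRmax - HRrest = 207 - 54 = 153 bpm
Fraction = 87% = 0.87
Target = 54 + 0.87 * 153
Target = 54 + 133.11 = 187.11 bpm

187.11 bpm


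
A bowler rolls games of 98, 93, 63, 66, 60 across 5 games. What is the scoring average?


Average = sum / n
Sum = 380
Average = 380 / 5 = 76

76


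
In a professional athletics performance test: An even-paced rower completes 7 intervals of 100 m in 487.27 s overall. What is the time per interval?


Split time = total_time / n_laps = 487.27 / 7
Split time = 69.61 s per lap

69.61 s


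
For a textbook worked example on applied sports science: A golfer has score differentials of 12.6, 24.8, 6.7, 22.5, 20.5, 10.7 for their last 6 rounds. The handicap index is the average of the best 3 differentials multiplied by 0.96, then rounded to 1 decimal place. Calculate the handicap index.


All differentials: 12.6, 24.8, 6.7, 22.5, 20.5, 10.7
Sorted: 6.7, 10.7, 12.6, 20.5, 22.5, 24.8
Best 3: 6.7, 10.7, 12.6
Average of best = 30 / 3 = 10
Raw index = 10 * 0.96 = 9.6
Handicap index = round(9.6, 1) = 9.6

9.6


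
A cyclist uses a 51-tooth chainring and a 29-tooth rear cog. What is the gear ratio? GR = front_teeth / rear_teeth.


GR = front_teeth / rear_teeth
GR = 51 / 29
GR = 1.7586

1.7586


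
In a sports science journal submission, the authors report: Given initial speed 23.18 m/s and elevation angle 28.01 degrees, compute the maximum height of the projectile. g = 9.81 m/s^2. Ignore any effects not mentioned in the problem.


H = (v*sin(theta))^2 / (2*g)
vy = v*sin(theta) = 23.18 * sin(28.01 deg) = 10.8859 m/s
H = vy^2 / (2*g) = 118.5033 / (2*9.81)
H = 118.5033 / 19.62 = 6.0399 m

6.0399 m


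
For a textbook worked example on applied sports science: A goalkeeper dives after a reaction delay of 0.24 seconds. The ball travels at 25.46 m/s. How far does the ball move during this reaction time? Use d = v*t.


d = v * t
d = 25.46 * 0.24
d = 6.1104 m

6.1104 m


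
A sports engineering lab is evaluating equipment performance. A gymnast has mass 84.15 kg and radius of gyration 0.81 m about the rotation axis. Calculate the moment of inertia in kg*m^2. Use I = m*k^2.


I = m * k^2
I = 84.15 * 0.81^2
I = 84.15 * 0.6561 = 55.2108 kg*m^2

55.2108 kg*m^2


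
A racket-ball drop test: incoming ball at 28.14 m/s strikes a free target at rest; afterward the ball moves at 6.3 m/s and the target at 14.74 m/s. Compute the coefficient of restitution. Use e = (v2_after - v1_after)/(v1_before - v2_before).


e = (v2_after - v1_after) / (v1_before - v2_before)
Numerator = 14.74 - 6.3 = 8.44
Denominator = 28.14 - 0 = 28.14
e = 8.44 / 28.14 = 0.2999

0.2999


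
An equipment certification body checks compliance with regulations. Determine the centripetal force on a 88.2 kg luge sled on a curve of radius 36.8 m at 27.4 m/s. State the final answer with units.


Fc = m * v^2 / r
v^2 = 27.4^2 = 750.76
Fc = 88.2 * 750.76 / 36.8
Fc = 66217.032 / 36.8 = 1799.3759 N

1799.3759 N


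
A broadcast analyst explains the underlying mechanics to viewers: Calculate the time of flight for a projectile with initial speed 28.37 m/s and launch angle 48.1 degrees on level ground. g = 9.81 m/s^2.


T = 2*v*sin(theta)/g
sin(theta) = sin(48.1 deg) = 0.7443
T = 2*28.37*0.7443 / 9.81
T = 42.2322 / 9.81 = 4.305 s

4.305 s


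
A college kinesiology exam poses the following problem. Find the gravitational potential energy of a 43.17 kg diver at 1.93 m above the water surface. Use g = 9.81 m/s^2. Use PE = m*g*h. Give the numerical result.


PE = m * g * h
PE = 43.17 * 9.81 * 1.93
PE = 423.4977 * 1.93 = 817.3506 J

817.3506 J


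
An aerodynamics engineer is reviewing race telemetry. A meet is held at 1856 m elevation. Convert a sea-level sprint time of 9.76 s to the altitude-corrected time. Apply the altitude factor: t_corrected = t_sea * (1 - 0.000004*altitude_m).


Correction factor = 1 - 0.000004 * 1856 = 0.992576
t_corrected = t_sea * factor = 9.76 * 0.992576
t_corrected = 9.6875 s

9.6875 s


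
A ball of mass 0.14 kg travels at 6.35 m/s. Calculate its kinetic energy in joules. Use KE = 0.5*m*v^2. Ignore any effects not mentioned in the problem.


KE = 0.5 * m * v^2
KE = 0.5 * 0.14 * 6.35^2
KE = 0.5 * 0.14 * 40.3225 = 2.8226 J

2.8226 J


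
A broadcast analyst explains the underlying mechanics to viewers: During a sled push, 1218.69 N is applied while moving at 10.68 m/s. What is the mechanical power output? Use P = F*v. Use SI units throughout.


P = F * v
P = 1218.69 * 10.68
P = 13015.6092 W

13015.6092 W


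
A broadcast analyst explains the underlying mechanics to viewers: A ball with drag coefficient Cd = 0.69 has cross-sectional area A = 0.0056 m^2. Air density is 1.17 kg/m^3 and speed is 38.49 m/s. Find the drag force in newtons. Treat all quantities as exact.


Fd = 0.5 * Cd * rho * A * v^2
Fd = 0.5 * 0.69 * 1.17 * 0.0056 * 38.49^2
v^2 = 1481.4801
Fd = 0.5 * 0.69 * 1.17 * 0.0056 * 1481.4801 = 3.3488 N

3.3488 N


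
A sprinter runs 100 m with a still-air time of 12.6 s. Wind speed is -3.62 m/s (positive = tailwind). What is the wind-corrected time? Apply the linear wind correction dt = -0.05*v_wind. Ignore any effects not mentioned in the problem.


dt = -0.05 * v_wind = -0.05 * -3.62 = 0.181 s
t_corrected = t_still + dt = 12.6 + (0.181)
t_corrected = 12.781 s

12.781 s


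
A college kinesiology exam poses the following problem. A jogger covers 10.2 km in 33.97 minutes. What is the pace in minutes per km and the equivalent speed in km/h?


Pace = time / distance = 33.97 min / 10.2 km = 3.3304 min/km
Speed = distance / time_in_hours = 10.2 / 0.5662 hr
Speed = 18.0159 km/h

3.3304 min/km, 18.0159 km/h


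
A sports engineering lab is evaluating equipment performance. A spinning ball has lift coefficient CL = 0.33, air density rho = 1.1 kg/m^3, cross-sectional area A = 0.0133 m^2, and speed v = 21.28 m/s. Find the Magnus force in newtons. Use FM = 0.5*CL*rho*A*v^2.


FM = 0.5 * CL * rho * A * v^2
FM = 0.5 * 0.33 * 1.1 * 0.0133 * 21.28^2
v^2 = 452.8384
FM = 0.5 * 0.33 * 1.1 * 0.0133 * 452.8384 = 1.0931 N

1.0931 N


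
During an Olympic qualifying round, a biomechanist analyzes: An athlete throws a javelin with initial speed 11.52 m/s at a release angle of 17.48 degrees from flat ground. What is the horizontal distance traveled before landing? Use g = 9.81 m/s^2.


R = v^2 * sin(2*theta) / g
Convert angle to radians: theta = 17.48 deg = 0.3051 rad
sin(2*theta) = sin(0.6102) = 0.573
R = 11.52^2 * 0.573 / 9.81
R = 132.7104 * 0.573 / 9.81 = 7.7516 m

7.7516 m


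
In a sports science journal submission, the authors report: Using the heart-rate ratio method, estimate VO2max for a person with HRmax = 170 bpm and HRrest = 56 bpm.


VO2max = 15.3 * HRmax / HRrest
VO2max = 15.3 * 170 / 56
VO2max = 2601 / 56 = 46.4464 mL/kg/min

46.4464 mL/kg/min


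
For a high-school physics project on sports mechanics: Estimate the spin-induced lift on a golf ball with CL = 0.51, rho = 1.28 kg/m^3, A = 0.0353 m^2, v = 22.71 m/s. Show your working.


FM = 0.5 * CL * rho * A * v^2
FM = 0.5 * 0.51 * 1.28 * 0.0353 * 22.71^2
v^2 = 515.7441
FM = 0.5 * 0.51 * 1.28 * 0.0353 * 515.7441 = 5.9424 N

5.9424 N


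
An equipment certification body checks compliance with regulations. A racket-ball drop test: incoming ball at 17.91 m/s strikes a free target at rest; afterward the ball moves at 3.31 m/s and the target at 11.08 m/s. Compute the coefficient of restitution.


e = (v2_after - v1_after) / (v1_before - v2_before)
Numerator = 11.08 - 3.31 = 7.77
Denominator = 17.91 - 0 = 17.91
e = 7.77 / 17.91 = 0.4338

0.4338


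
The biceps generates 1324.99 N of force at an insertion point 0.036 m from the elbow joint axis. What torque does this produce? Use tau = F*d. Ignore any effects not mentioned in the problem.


tau = F * d
tau = 1324.99 * 0.036
tau = 47.6996 N*m

47.6996 N*m


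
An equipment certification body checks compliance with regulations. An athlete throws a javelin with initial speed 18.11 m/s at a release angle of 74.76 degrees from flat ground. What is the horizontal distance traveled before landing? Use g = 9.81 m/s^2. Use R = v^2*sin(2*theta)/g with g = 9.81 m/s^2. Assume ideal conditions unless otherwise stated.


R = v^2 * sin(2*theta) / g
Convert angle to radians: theta = 74.76 deg = 1.3048 rad
sin(2*theta) = sin(2.6096) = 0.5072
R = 18.11^2 * 0.5072 / 9.81
R = 327.9721 * 0.5072 / 9.81 = 16.9582 m

16.9582 m


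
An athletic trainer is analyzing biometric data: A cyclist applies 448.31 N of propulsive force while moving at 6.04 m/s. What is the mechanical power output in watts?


P = F * v
P = 448.31 * 6.04
P = 2707.7924 W

2707.7924 W


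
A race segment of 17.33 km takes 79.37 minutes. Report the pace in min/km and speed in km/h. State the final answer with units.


Pace = time / distance = 79.37 min / 17.33 km = 4.5799 min/km
Speed = distance / time_in_hours = 17.33 / 1.3228 hr
Speed = 13.1007 km/h

4.5799 min/km, 13.1007 km/h


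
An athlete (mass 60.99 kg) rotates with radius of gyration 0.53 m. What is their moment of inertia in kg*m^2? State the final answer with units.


I = m * k^2
I = 60.99 * 0.53^2
I = 60.99 * 0.2809 = 17.1321 kg*m^2

17.1321 kg*m^2


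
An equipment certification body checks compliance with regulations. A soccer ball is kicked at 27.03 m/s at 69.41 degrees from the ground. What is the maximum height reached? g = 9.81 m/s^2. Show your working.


H = (v*sin(theta))^2 / (2*g)
vy = v*sin(theta) = 27.03 * sin(69.41 deg) = 25.3033 m/s
H = vy^2 / (2*g) = 640.2595 / (2*9.81)
H = 640.2595 / 19.62 = 32.633 m

32.633 m


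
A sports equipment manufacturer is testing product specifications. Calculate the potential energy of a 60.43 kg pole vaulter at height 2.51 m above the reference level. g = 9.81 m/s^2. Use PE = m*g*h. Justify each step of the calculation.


PE = m * g * h
PE = 60.43 * 9.81 * 2.51
PE = 592.8183 * 2.51 = 1487.9739 J

1487.9739 J


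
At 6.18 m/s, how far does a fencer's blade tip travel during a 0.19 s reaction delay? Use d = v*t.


d = v * t
d = 6.18 * 0.19
d = 1.1742 m

1.1742 m


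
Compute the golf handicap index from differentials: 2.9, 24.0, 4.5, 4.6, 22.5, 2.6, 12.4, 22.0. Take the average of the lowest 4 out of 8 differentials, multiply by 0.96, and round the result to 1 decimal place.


All differentials: 2.9, 24.0, 4.5, 4.6, 22.5, 2.6, 12.4, 22.0
Sorted: 2.6, 2.9, 4.5, 4.6, 12.4, 22.0, 22.5, 24.0
Best 4: 2.6, 2.9, 4.5, 4.6
Average of best = 14.6 / 4 = 3.65
Raw index = 3.65 * 0.96 = 3.504
Handicap index = round(3.504, 1) = 3.5

3.5


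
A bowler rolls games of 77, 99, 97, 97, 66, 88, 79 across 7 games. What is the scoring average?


Average = sum / n
Sum = 603
Average = 603 / 7 = 86.1429

86.1429


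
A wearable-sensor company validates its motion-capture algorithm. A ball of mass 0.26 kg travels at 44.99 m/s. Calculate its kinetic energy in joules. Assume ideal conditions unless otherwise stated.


KE = 0.5 * m * v^2
KE = 0.5 * 0.26 * 44.99^2
KE = 0.5 * 0.26 * 2024.1001 = 263.133 J

263.133 J


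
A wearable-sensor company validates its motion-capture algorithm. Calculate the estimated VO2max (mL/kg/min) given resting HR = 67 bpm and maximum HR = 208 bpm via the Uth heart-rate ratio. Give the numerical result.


VO2max = 15.3 * HRmax / HRrest
VO2max = 15.3 * 208 / 67
VO2max = 3182.4 / 67 = 47.4985 mL/kg/min

47.4985 mL/kg/min


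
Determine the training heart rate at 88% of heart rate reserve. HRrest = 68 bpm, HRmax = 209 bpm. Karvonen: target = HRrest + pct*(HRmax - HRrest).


Target = HRrest + pct*(HRmax - HRrest)
Heart rate reserve = HRmax - HRrest = 209 - 68 = 141 bpm
Fraction = 88% = 0.88
Target = 68 + 0.88 * 141
Target = 68 + 124.08 = 192.08 bpm

192.08 bpm


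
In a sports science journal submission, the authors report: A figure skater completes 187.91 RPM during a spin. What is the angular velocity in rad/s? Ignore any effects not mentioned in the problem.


omega = RPM * 2 * pi / 60
omega = 187.91 * 2 * 3.14159 / 60
omega = 1180.6734 / 60 = 19.6779 rad/s

19.6779 rad/s


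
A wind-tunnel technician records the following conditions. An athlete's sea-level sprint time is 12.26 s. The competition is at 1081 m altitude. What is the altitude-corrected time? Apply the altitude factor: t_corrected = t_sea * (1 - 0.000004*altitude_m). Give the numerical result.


Correction factor = 1 - 0.000004 * 1081 = 0.995676
t_corrected = t_sea * factor = 12.26 * 0.995676
t_corrected = 12.207 s

12.207 s


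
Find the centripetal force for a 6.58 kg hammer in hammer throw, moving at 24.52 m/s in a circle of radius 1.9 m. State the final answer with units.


Fc = m * v^2 / r
v^2 = 24.52^2 = 601.2304
Fc = 6.58 * 601.2304 / 1.9
Fc = 3956.096 / 1.9 = 2082.1558 N

2082.1558 N


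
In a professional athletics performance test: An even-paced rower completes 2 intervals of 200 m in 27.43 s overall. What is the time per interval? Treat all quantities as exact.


Split time = total_time / n_laps = 27.43 / 2
Split time = 13.715 s per lap

13.715 s


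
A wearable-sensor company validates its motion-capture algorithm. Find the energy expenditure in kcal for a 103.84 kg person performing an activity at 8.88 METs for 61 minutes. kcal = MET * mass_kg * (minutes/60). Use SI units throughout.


kcal = MET * mass * time_hr
Convert time: 61 min = 1.0167 hr
kcal = 8.88 * 103.84 * 1.0167
kcal = 937.4675 kcal

937.4675 kcal


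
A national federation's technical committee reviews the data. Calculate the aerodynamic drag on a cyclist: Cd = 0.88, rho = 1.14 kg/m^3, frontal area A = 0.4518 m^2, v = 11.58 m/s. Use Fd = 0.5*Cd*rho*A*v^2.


Fd = 0.5 * Cd * rho * A * v^2
Fd = 0.5 * 0.88 * 1.14 * 0.4518 * 11.58^2
v^2 = 134.0964
Fd = 0.5 * 0.88 * 1.14 * 0.4518 * 134.0964 = 30.3893 N

30.3893 N


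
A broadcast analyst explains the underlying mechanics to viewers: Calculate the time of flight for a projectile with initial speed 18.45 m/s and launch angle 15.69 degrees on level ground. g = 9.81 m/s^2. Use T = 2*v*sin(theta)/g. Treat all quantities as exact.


T = 2*v*sin(theta)/g
sin(theta) = sin(15.69 deg) = 0.2704
T = 2*18.45*0.2704 / 9.81
T = 9.979 / 9.81 = 1.0172 s

1.0172 s


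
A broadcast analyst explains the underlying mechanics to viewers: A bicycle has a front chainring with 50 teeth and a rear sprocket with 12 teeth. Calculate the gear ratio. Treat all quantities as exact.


GR = front_teeth / rear_teeth
GR = 50 / 12
GR = 4.1667

4.1667


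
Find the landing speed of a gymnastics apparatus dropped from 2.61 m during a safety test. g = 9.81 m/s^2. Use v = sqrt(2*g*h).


v = sqrt(2 * g * h)
v = sqrt(2 * 9.81 * 2.61)
v = sqrt(51.2082) = 7.156 m/s

7.156 m/s


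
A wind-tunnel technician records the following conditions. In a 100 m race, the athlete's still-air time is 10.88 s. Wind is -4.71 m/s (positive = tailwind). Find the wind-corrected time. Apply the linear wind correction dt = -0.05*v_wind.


dt = -0.05 * v_wind = -0.05 * -4.71 = 0.2355 s
t_corrected = t_still + dt = 10.88 + (0.2355)
t_corrected = 11.1155 s

11.1155 s


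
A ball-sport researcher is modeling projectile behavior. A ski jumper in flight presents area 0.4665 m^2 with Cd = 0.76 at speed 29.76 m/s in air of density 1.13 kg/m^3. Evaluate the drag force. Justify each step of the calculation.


Fd = 0.5 * Cd * rho * A * v^2
Fd = 0.5 * 0.76 * 1.13 * 0.4665 * 29.76^2
v^2 = 885.6576
Fd = 0.5 * 0.76 * 1.13 * 0.4665 * 885.6576 = 177.4106 N

177.4106 N


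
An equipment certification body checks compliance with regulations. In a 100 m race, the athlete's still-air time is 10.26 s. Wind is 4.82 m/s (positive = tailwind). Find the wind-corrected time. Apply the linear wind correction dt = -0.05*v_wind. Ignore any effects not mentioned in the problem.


dt = -0.05 * v_wind = -0.05 * 4.82 = -0.241 s
t_corrected = t_still + dt = 10.26 + (-0.241)
t_corrected = 10.019 s

10.019 s


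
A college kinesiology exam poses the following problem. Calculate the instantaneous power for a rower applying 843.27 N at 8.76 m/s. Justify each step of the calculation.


P = F * v
P = 843.27 * 8.76
P = 7387.0452 W

7387.0452 W


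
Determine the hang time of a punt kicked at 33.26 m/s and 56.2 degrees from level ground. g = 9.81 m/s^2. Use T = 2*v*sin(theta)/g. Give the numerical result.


T = 2*v*sin(theta)/g
sin(theta) = sin(56.2 deg) = 0.831
T = 2*33.26*0.831 / 9.81
T = 55.2771 / 9.81 = 5.6348 s

5.6348 s


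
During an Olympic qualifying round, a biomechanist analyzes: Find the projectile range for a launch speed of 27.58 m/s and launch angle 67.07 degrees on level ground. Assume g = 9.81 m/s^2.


R = v^2 * sin(2*theta) / g
Convert angle to radians: theta = 67.07 deg = 1.1706 rad
sin(2*theta) = sin(2.3412) = 0.7176
R = 27.58^2 * 0.7176 / 9.81
R = 760.6564 * 0.7176 / 9.81 = 55.645 m

55.645 m


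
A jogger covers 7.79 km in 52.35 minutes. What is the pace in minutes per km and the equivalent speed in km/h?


Pace = time / distance = 52.35 min / 7.79 km = 6.7202 min/km
Speed = distance / time_in_hours = 7.79 / 0.8725 hr
Speed = 8.9284 km/h

6.7202 min/km, 8.9284 km/h


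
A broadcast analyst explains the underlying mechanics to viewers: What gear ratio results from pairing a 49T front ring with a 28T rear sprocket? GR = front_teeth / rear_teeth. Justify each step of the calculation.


GR = front_teeth / rear_teeth
GR = 49 / 28
GR = 1.75

1.75


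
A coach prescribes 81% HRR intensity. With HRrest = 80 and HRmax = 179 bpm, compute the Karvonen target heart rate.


Target = HRrest + pct*(HRmax - HRrest)
Heart rate reserve = HRmax - HRrest = 179 - 80 = 99 bpm
Fraction = 81% = 0.81
Target = 80 + 0.81 * 99
Target = 80 + 80.19 = 160.19 bpm

160.19 bpm


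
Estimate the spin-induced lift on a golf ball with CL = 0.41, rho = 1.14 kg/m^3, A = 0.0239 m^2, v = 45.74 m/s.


FM = 0.5 * CL * rho * A * v^2
FM = 0.5 * 0.41 * 1.14 * 0.0239 * 45.74^2
v^2 = 2092.1476
FM = 0.5 * 0.41 * 1.14 * 0.0239 * 2092.1476 = 11.6855 N

11.6855 N


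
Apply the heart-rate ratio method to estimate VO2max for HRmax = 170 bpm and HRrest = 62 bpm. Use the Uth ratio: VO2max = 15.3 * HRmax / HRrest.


VO2max = 15.3 * HRmax / HRrest
VO2max = 15.3 * 170 / 62
VO2max = 2601 / 62 = 41.9516 mL/kg/min

41.9516 mL/kg/min


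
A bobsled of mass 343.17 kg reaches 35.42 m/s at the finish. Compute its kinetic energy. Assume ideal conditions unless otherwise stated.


KE = 0.5 * m * v^2
KE = 0.5 * 343.17 * 35.42^2
KE = 0.5 * 343.17 * 1254.5764 = 215266.4916 J

215266.4916 J


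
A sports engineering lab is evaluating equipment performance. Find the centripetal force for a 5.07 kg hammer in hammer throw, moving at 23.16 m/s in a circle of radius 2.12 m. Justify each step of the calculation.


Fc = m * v^2 / r
v^2 = 23.16^2 = 536.3856
Fc = 5.07 * 536.3856 / 2.12
Fc = 2719.475 / 2.12 = 1282.7712 N

1282.7712 N


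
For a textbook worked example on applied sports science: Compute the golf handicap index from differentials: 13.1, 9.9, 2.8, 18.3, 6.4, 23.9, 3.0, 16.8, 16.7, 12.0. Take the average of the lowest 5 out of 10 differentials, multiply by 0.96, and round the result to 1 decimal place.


All differentials: 13.1, 9.9, 2.8, 18.3, 6.4, 23.9, 3.0, 16.8, 16.7, 12.0
Sorted: 2.8, 3.0, 6.4, 9.9, 12.0, 13.1, 16.7, 16.8, 18.3, 23.9
Best 5: 2.8, 3.0, 6.4, 9.9, 12.0
Average of best = 34.1 / 5 = 6.82
Raw index = 6.82 * 0.96 = 6.5472
Handicap index = round(6.5472, 1) = 6.5

6.5


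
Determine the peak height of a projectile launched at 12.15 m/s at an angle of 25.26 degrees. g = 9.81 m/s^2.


H = (v*sin(theta))^2 / (2*g)
vy = v*sin(theta) = 12.15 * sin(25.26 deg) = 5.1847 m/s
H = vy^2 / (2*g) = 26.8814 / (2*9.81)
H = 26.8814 / 19.62 = 1.3701 m

1.3701 m


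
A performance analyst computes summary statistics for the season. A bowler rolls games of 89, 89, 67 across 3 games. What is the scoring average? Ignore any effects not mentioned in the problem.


Average = sum / n
Sum = 245
Average = 245 / 3 = 81.6667

81.6667


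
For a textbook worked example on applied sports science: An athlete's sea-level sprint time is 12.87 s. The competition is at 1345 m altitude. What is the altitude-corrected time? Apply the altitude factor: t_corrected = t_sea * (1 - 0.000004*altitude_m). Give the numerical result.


Correction factor = 1 - 0.000004 * 1345 = 0.99462
t_corrected = t_sea * factor = 12.87 * 0.99462
t_corrected = 12.8008 s

12.8008 s


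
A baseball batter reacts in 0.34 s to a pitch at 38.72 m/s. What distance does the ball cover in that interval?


d = v * t
d = 38.72 * 0.34
d = 13.1648 m

13.1648 m


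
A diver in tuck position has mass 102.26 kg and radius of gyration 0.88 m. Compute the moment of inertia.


I = m * k^2
I = 102.26 * 0.88^2
I = 102.26 * 0.7744 = 79.1901 kg*m^2

79.1901 kg*m^2


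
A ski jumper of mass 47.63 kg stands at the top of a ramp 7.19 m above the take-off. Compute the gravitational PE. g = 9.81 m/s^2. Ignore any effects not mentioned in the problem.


PE = m * g * h
PE = 47.63 * 9.81 * 7.19
PE = 467.2503 * 7.19 = 3359.5297 J

3359.5297 J


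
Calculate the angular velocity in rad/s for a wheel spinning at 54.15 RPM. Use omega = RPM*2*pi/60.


omega = RPM * 2 * pi / 60
omega = 54.15 * 2 * 3.14159 / 60
omega = 340.2345 / 60 = 5.6706 rad/s

5.6706 rad/s


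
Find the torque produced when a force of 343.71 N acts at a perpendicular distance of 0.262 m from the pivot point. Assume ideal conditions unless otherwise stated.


tau = F * d
tau = 343.71 * 0.262
tau = 90.052 N*m

90.052 N*m


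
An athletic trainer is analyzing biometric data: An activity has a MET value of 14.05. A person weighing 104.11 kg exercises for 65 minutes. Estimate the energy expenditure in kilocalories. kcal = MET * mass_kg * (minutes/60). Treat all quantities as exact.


kcal = MET * mass * time_hr
Convert time: 65 min = 1.0833 hr
kcal = 14.05 * 104.11 * 1.0833
kcal = 1584.641 kcal

1584.641 kcal


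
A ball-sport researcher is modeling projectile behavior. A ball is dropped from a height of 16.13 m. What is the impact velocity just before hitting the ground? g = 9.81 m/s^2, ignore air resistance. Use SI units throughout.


v = sqrt(2 * g * h)
v = sqrt(2 * 9.81 * 16.13)
v = sqrt(316.4706) = 17.7896 m/s

17.7896 m/s


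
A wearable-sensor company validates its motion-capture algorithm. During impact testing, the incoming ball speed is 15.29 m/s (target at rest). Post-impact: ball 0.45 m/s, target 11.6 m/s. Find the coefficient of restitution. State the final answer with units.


e = (v2_after - v1_after) / (v1_before - v2_before)
Numerator = 11.6 - 0.45 = 11.15
Denominator = 15.29 - 0 = 15.29
e = 11.15 / 15.29 = 0.7292

0.7292


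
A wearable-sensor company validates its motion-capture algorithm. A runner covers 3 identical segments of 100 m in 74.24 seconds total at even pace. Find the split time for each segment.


Split time = total_time / n_laps = 74.24 / 3
Split time = 24.7467 s per lap

24.7467 s


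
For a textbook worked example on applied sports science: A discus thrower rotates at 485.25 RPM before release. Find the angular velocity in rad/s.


omega = RPM * 2 * pi / 60
omega = 485.25 * 2 * 3.14159 / 60
omega = 3048.9157 / 60 = 50.8153 rad/s

50.8153 rad/s


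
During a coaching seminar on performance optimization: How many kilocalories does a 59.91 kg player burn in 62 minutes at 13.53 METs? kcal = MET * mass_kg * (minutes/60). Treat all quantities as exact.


kcal = MET * mass * time_hr
Convert time: 62 min = 1.0333 hr
kcal = 13.53 * 59.91 * 1.0333
kcal = 837.6017 kcal

837.6017 kcal


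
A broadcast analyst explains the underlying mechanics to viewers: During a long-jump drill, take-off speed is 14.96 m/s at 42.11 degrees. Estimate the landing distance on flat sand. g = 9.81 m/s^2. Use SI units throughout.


R = v^2 * sin(2*theta) / g
Convert angle to radians: theta = 42.11 deg = 0.735 rad
sin(2*theta) = sin(1.4699) = 0.9949
R = 14.96^2 * 0.9949 / 9.81
R = 223.8016 * 0.9949 / 9.81 = 22.6976 m

22.6976 m


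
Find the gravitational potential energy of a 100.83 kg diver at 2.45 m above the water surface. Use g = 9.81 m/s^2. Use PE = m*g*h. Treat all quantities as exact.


PE = m * g * h
PE = 100.83 * 9.81 * 2.45
PE = 989.1423 * 2.45 = 2423.3986 J

2423.3986 J


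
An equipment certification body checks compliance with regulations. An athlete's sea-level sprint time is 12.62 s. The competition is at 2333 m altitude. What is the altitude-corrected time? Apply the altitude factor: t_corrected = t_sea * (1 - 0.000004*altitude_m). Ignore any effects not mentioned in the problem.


Correction factor = 1 - 0.000004 * 2333 = 0.990668
t_corrected = t_sea * factor = 12.62 * 0.990668
t_corrected = 12.5022 s

12.5022 s


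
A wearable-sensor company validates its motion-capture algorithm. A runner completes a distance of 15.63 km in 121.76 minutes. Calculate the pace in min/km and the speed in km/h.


Pace = time / distance = 121.76 min / 15.63 km = 7.7901 min/km
Speed = distance / time_in_hours = 15.63 / 2.0293 hr
Speed = 7.702 km/h

7.7901 min/km, 7.702 km/h


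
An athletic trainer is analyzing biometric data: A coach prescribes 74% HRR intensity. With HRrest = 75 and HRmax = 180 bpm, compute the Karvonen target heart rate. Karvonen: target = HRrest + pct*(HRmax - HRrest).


Target = HRrest + pct*(HRmax - HRrest)
Heart rate reserve = HRmax - HRrest = 180 - 75 = 105 bpm
Fraction = 74% = 0.74
Target = 75 + 0.74 * 105
Target = 75 + 77.7 = 152.7 bpm

152.7 bpm


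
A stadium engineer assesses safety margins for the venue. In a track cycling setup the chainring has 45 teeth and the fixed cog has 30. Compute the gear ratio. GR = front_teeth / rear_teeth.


GR = front_teeth / rear_teeth
GR = 45 / 30
GR = 1.5

1.5


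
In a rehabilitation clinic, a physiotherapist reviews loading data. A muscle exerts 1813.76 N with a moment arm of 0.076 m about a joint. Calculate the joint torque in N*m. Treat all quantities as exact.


tau = F * d
tau = 1813.76 * 0.076
tau = 137.8458 N*m

137.8458 N*m


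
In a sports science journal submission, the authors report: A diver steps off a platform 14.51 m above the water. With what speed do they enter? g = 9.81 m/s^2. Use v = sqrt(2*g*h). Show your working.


v = sqrt(2 * g * h)
v = sqrt(2 * 9.81 * 14.51)
v = sqrt(284.6862) = 16.8726 m/s

16.8726 m/s


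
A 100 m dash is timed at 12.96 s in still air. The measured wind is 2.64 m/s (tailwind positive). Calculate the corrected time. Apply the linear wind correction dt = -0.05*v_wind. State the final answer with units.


dt = -0.05 * v_wind = -0.05 * 2.64 = -0.132 s
t_corrected = t_still + dt = 12.96 + (-0.132)
t_corrected = 12.828 s

12.828 s


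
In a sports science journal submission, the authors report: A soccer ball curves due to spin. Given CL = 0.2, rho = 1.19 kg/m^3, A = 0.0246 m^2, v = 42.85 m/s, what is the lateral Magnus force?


FM = 0.5 * CL * rho * A * v^2
FM = 0.5 * 0.2 * 1.19 * 0.0246 * 42.85^2
v^2 = 1836.1225
FM = 0.5 * 0.2 * 1.19 * 0.0246 * 1836.1225 = 5.3751 N

5.3751 N


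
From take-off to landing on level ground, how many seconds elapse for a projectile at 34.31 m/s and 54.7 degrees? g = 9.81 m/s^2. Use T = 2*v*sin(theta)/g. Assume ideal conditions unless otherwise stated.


T = 2*v*sin(theta)/g
sin(theta) = sin(54.7 deg) = 0.8161
T = 2*34.31*0.8161 / 9.81
T = 56.0034 / 9.81 = 5.7088 s

5.7088 s


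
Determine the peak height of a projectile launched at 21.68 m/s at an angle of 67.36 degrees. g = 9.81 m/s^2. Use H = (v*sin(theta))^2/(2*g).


H = (v*sin(theta))^2 / (2*g)
vy = v*sin(theta) = 21.68 * sin(67.36 deg) = 20.0094 m/s
H = vy^2 / (2*g) = 400.3751 / (2*9.81)
H = 400.3751 / 19.62 = 20.4065 m

20.4065 m


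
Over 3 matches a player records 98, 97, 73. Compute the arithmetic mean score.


Average = sum / n
Sum = 268
Average = 268 / 3 = 89.3333

89.3333


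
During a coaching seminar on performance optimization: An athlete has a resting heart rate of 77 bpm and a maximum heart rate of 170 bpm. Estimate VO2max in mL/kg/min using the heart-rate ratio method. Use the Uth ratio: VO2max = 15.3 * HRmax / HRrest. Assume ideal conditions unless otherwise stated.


VO2max = 15.3 * HRmax / HRrest
VO2max = 15.3 * 170 / 77
VO2max = 2601 / 77 = 33.7792 mL/kg/min

33.7792 mL/kg/min


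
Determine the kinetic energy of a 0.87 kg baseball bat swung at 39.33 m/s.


KE = 0.5 * m * v^2
KE = 0.5 * 0.87 * 39.33^2
KE = 0.5 * 0.87 * 1546.8489 = 672.8793 J

672.8793 J


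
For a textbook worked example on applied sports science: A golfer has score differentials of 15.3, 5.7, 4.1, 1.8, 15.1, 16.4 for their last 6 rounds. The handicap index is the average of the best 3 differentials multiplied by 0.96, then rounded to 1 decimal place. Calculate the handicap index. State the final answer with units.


All differentials: 15.3, 5.7, 4.1, 1.8, 15.1, 16.4
Sorted: 1.8, 4.1, 5.7, 15.1, 15.3, 16.4
Best 3: 1.8, 4.1, 5.7
Average of best = 11.6 / 3 = 3.8667
Raw index = 3.8667 * 0.96 = 3.712
Handicap index = round(3.712, 1) = 3.7

3.7


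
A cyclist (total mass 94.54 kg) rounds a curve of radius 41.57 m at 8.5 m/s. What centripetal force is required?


Fc = m * v^2 / r
v^2 = 8.5^2 = 72.25
Fc = 94.54 * 72.25 / 41.57
Fc = 6830.515 / 41.57 = 164.3136 N

164.3136 N


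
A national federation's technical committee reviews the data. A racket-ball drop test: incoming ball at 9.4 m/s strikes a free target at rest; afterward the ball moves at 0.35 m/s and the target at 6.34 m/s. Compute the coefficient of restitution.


e = (v2_after - v1_after) / (v1_before - v2_before)
Numerator = 6.34 - 0.35 = 5.99
Denominator = 9.4 - 0 = 9.4
e = 5.99 / 9.4 = 0.6372

0.6372


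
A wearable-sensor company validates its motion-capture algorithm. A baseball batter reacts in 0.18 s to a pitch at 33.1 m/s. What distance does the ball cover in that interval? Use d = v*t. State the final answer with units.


d = v * t
d = 33.1 * 0.18
d = 5.958 m

5.958 m


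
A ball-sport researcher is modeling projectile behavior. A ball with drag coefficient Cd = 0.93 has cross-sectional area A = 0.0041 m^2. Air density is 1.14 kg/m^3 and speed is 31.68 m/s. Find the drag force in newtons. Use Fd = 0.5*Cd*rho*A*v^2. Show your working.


Fd = 0.5 * Cd * rho * A * v^2
Fd = 0.5 * 0.93 * 1.14 * 0.0041 * 31.68^2
v^2 = 1003.6224
Fd = 0.5 * 0.93 * 1.14 * 0.0041 * 1003.6224 = 2.1813 N

2.1813 N


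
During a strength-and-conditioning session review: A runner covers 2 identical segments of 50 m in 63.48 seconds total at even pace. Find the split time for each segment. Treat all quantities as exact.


Split time = total_time / n_laps = 63.48 / 2
Split time = 31.74 s per lap

31.74 s


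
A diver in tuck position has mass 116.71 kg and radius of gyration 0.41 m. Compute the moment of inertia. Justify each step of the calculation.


I = m * k^2
I = 116.71 * 0.41^2
I = 116.71 * 0.1681 = 19.619 kg*m^2

19.619 kg*m^2


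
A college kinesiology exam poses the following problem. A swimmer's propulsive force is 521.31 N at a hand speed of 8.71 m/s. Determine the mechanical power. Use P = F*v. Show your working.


P = F * v
P = 521.31 * 8.71
P = 4540.6101 W

4540.6101 W


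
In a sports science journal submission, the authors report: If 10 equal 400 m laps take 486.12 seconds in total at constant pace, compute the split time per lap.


Split time = total_time / n_laps = 486.12 / 10
Split time = 48.612 s per lap

48.612 s


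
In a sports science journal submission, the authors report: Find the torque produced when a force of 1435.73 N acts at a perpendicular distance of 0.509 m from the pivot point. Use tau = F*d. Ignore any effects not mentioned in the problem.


tau = F * d
tau = 1435.73 * 0.509
tau = 730.7866 N*m

730.7866 N*m


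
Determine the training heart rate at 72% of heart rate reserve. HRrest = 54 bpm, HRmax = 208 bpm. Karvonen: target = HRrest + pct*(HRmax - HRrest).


Target = HRrest + pct*(HRmax - HRrest)
Heart rate reserve = HRmax - HRrest = 208 - 54 = 154 bpm
Fraction = 72% = 0.72
Target = 54 + 0.72 * 154
Target = 54 + 110.88 = 164.88 bpm

164.88 bpm
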